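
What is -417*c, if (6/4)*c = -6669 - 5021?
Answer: 3249820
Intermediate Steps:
c = -23380/3 (c = 2*(-6669 - 5021)/3 = (⅔)*(-11690) = -23380/3 ≈ -7793.3)
-417*c = -417*(-23380/3) = 3249820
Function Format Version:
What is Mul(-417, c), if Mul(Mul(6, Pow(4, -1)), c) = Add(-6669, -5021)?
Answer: 3249820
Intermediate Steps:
c = Rational(-23380, 3) (c = Mul(Rational(2, 3), Add(-6669, -5021)) = Mul(Rational(2, 3), -11690) = Rational(-23380, 3) ≈ -7793.3)
Mul(-417, c) = Mul(-417, Rational(-23380, 3)) = 3249820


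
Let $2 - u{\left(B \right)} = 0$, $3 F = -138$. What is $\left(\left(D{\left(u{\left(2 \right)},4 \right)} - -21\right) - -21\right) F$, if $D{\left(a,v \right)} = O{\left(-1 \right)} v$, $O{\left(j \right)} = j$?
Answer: $-1748$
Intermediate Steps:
$F = -46$ ($F = \frac{1}{3} \left(-138\right) = -46$)
$u{\left(B \right)} = 2$ ($u{\left(B \right)} = 2 - 0 = 2 + 0 = 2$)
$D{\left(a,v \right)} = - v$
$\left(\left(D{\left(u{\left(2 \right)},4 \right)} - -21\right) - -21\right) F = \left(\left(\left(-1\right) 4 - -21\right) - -21\right) \left(-46\right) = \left(\left(-4 + 21\right) + \left(-6 + 27\right)\right) \left(-46\right) = \left(17 + 21\right) \left(-46\right) = 38 \left(-46\right) = -1748$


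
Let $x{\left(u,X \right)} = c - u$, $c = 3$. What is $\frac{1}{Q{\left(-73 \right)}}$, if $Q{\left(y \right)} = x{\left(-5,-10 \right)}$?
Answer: $\frac{1}{8} \approx 0.125$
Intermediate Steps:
$x{\left(u,X \right)} = 3 - u$
$Q{\left(y \right)} = 8$ ($Q{\left(y \right)} = 3 - -5 = 3 + 5 = 8$)
$\frac{1}{Q{\left(-73 \right)}} = \frac{1}{8}$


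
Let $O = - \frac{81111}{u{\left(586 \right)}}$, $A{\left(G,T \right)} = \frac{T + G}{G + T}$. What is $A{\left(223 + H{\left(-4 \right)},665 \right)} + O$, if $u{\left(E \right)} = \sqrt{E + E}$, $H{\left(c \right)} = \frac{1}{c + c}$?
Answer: $1 - \frac{81111 \sqrt{293}}{586} \approx -2368.3$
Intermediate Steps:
$H{\left(c \right)} = \frac{1}{2 c}$
$u{\left(E \right)} = \sqrt{2} \sqrt{E}$ ($u{\left(E \right)} = \sqrt{2 E} = \sqrt{2} \sqrt{E}$)
$A{\left(G,T \right)} = 1$ ($A{\left(G,T \right)} = \frac{G + T}{G + T} = 1$)
$O = - \frac{81111 \sqrt{293}}{586}$ ($O = - \frac{81111}{\sqrt{2} \sqrt{586}} = - \frac{81111}{2 \sqrt{293}} = - 81111 \frac{\sqrt{293}}{586} = - \frac{81111 \sqrt{293}}{586} \approx -2369.3$)
$A{\left(223 + H{\left(-4 \right)},665 \right)} + O = 1 - \frac{81111 \sqrt{293}}{586}$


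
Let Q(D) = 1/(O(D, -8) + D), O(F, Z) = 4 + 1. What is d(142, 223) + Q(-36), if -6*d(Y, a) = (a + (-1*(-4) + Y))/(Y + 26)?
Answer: -1383/3472 ≈ -0.39833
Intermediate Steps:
O(F, Z) = 5
Q(D) = 1/(5 + D)
d(Y, a) = -(4 + Y + a)/(6*(26 + Y)) (d(Y, a) = -(a + (-1*(-4) + Y))/(6*(Y + 26)) = -(a + (4 + Y))/(6*(26 + Y)) = -(4 + Y + a)/(6*(26 + Y)))
d(142, 223) + Q(-36) = (-4 - 1*142 - 1*223)/(6*(26 + 142)) + 1/(5 - 36) = (1/6)*(-4 - 142 - 223)/168 + 1/(-31) = (1/6)*(1/168)*(-369) - 1/31 = -41/112 - 1/31 = -1383/3472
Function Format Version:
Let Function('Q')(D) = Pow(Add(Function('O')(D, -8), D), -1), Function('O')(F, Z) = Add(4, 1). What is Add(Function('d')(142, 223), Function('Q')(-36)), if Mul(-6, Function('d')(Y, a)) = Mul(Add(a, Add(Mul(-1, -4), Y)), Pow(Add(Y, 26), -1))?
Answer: Rational(-1383, 3472) ≈ -0.39833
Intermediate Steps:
Function('O')(F, Z) = 5
Function('Q')(D) = Pow(Add(5, D), -1)
Function('d')(Y, a) = Mul(Rational(-1, 6), Pow(Add(26, Y), -1), Add(4, Y, a)) (Function('d')(Y, a) = Mul(Rational(-1, 6), Mul(Add(a, Add(Mul(-1, -4), Y)), Pow(Add(Y, 26), -1))) = Mul(Rational(-1, 6), Mul(Add(a, Add(4, Y)), Pow(Add(26, Y), -1))) = Mul(Rational(-1, 6), Mul(Add(4, Y, a), Pow(Add(26, Y), -1))) = Mul(Rational(-1, 6), Mul(Pow(Add(26, Y), -1), Add(4, Y, a))) = Mul(Rational(-1, 6), Pow(Add(26, Y), -1), Add(4, Y, a)))
Add(Function('d')(142, 223), Function('Q')(-36)) = Add(Mul(Rational(1, 6), Pow(Add(26, 142), -1), Add(-4, Mul(-1, 142), Mul(-1, 223))), Pow(Add(5, -36), -1)) = Add(Mul(Rational(1, 6), Pow(168, -1), Add(-4, -142, -223)), Pow(-31, -1)) = Add(Mul(Rational(1, 6), Rational(1, 168), -369), Rational(-1, 31)) = Add(Rational(-41, 112), Rational(-1, 31)) = Rational(-1383, 3472)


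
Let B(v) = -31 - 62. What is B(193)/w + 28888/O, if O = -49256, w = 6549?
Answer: -8073680/13440731 ≈ -0.60069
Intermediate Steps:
B(v) = -93
B(193)/w + 28888/O = -93/6549 + 28888/(-49256) = -93*1/6549 + 28888*(-1/49256) = -31/2183 - 3611/6157 = -8073680/13440731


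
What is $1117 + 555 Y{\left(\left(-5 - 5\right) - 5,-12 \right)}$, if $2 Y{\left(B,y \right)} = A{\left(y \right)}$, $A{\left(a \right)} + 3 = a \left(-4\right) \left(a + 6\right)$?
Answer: $- \frac{159271}{2} \approx -79636.0$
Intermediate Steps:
$A{\left(a \right)} = -3 - 4 a \left(6 + a\right)$ ($A{\left(a \right)} = -3 + a \left(-4\right) \left(a + 6\right) = -3 + - 4 a \left(6 + a\right) = -3 - 4 a \left(6 + a\right)$)
$Y{\left(B,y \right)} = - \frac{3}{2} - 12 y - 2 y^{2}$ ($Y{\left(B,y \right)} = \frac{-3 - 24 y - 4 y^{2}}{2} = - \frac{3}{2} - 12 y - 2 y^{2}$)
$1117 + 555 Y{\left(\left(-5 - 5\right) - 5,-12 \right)} = 1117 + 555 \left(- \frac{3}{2} - -144 - 2 \left(-12\right)^{2}\right) = 1117 + 555 \left(- \frac{3}{2} + 144 - 288\right) = 1117 + 555 \left(- \frac{291}{2}\right) = 1117 - \frac{161505}{2} = - \frac{159271}{2}$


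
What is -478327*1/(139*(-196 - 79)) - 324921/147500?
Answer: 2325325091/225527500 ≈ 10.311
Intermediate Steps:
-478327*1/(139*(-196 - 79)) - 324921/147500 = -478327/((-275*139)) - 324921*1/147500 = -478327/(-38225) - 324921/147500 = -478327*(-1/38225) - 324921/147500 = 478327/38225 - 324921/147500 = 2325325091/225527500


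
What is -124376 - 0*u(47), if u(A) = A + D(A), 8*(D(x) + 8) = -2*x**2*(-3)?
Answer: -124376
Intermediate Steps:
D(x) = -8 + 3*x**2/4 (D(x) = -8 + (-2*x**2*(-3))/8 = -8 + (6*x**2)/8 = -8 + 3*x**2/4)
u(A) = -8 + A + 3*A**2/4 (u(A) = A + (-8 + 3*A**2/4) = -8 + A + 3*A**2/4)
-124376 - 0*u(47) = -124376 - 0*(-8 + 47 + (3/4)*47**2) = -124376 - 0*(-8 + 47 + (3/4)*2209) = -124376 - 0*(-8 + 47 + 6627/4) = -124376 - 0*6783/4 = -124376 - 1*0 = -124376 + 0 = -124376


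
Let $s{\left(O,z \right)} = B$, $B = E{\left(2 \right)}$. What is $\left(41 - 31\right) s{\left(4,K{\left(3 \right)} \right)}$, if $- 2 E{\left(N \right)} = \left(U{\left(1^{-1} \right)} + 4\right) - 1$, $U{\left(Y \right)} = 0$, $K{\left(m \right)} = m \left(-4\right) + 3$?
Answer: $-15$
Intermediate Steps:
$K{\left(m \right)} = 3 - 4 m$ ($K{\left(m \right)} = - 4 m + 3 = 3 - 4 m$)
$E{\left(N \right)} = - \frac{3}{2}$ ($E{\left(N \right)} = - \frac{\left(0 + 4\right) - 1}{2} = - \frac{4 - 1}{2} = \left(- \frac{1}{2}\right) 3 = - \frac{3}{2}$)
$B = - \frac{3}{2} \approx -1.5$
$s{\left(O,z \right)} = - \frac{3}{2}$
$\left(41 - 31\right) s{\left(4,K{\left(3 \right)} \right)} = \left(41 - 31\right) \left(- \frac{3}{2}\right) = 10 \left(- \frac{3}{2}\right) = -15$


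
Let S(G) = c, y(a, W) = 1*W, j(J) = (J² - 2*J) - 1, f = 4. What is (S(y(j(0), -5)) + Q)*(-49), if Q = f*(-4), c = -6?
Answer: 1078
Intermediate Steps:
j(J) = -1 + J² - 2*J
y(a, W) = W
S(G) = -6
Q = -16 (Q = 4*(-4) = -16)
(S(y(j(0), -5)) + Q)*(-49) = (-6 - 16)*(-49) = -22*(-49) = 1078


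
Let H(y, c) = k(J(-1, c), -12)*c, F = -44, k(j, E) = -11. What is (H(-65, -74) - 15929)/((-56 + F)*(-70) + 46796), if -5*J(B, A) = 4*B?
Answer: -15115/53796 ≈ -0.28097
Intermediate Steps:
J(B, A) = -4*B/5
H(y, c) = -11*c
(H(-65, -74) - 15929)/((-56 + F)*(-70) + 46796) = (-11*(-74) - 15929)/((-56 - 44)*(-70) + 46796) = (814 - 15929)/(-100*(-70) + 46796) = -15115/(7000 + 46796) = -15115/53796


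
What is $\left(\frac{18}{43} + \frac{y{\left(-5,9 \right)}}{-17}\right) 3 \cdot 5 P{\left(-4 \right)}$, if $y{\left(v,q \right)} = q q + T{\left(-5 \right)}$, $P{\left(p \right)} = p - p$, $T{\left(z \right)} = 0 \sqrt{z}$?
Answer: $0$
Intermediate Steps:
$T{\left(z \right)} = 0$
$P{\left(p \right)} = 0$
$y{\left(v,q \right)} = q^{2}$ ($y{\left(v,q \right)} = q q + 0 = q^{2} + 0 = q^{2}$)
$\left(\frac{18}{43} + \frac{y{\left(-5,9 \right)}}{-17}\right) 3 \cdot 5 P{\left(-4 \right)} = \left(\frac{18}{43} + \frac{9^{2}}{-17}\right) 3 \cdot 5 \cdot 0 = \left(18 \cdot \frac{1}{43} + 81 \left(- \frac{1}{17}\right)\right) 3 \cdot 0 = \left(\frac{18}{43} - \frac{81}{17}\right) 0 = \left(- \frac{3177}{731}\right) 0 = 0$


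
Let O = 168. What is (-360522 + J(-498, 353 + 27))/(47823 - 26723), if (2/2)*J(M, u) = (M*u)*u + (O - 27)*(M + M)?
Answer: -36206079/10550 ≈ -3431.9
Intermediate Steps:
J(M, u) = 282*M + M*u² (J(M, u) = (M*u)*u + (168 - 27)*(M + M) = M*u² + 141*(2*M) = M*u² + 282*M = 282*M + M*u²)
(-360522 + J(-498, 353 + 27))/(47823 - 26723) = (-360522 - 498*(282 + (353 + 27)²))/(47823 - 26723) = (-360522 - 498*(282 + 380²))/21100 = (-360522 - 498*(282 + 144400))*(1/21100) = (-360522 - 498*144682)*(1/21100) = (-360522 - 72051636)*(1/21100) = -72412158*1/21100 = -36206079/10550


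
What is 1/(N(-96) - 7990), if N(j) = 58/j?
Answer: -48/383549 ≈ -0.00012515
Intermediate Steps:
1/(N(-96) - 7990) = 1/(58/(-96) - 7990) = 1/(58*(-1/96) - 7990) = 1/(-29/48 - 7990) = 1/(-383549/48) = -48/383549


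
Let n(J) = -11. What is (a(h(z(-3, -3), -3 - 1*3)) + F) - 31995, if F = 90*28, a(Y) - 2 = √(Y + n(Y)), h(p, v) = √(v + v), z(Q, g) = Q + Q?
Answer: -29473 + √(-11 + 2*I*√3) ≈ -29473.0 + 3.3565*I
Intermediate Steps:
z(Q, g) = 2*Q
h(p, v) = √2*√v (h(p, v) = √(2*v) = √2*√v)
a(Y) = 2 + √(-11 + Y) (a(Y) = 2 + √(Y - 11) = 2 + √(-11 + Y))
F = 2520
(a(h(z(-3, -3), -3 - 1*3)) + F) - 31995 = ((2 + √(-11 + √2*√(-3 - 1*3))) + 2520) - 31995 = ((2 + √(-11 + √2*√(-3 - 3))) + 2520) - 31995 = ((2 + √(-11 + √2*√(-6))) + 2520) - 31995 = ((2 + √(-11 + √2*(I*√6))) + 2520) - 31995 = ((2 + √(-11 + 2*I*√3)) + 2520) - 31995 = (2522 + √(-11 + 2*I*√3)) - 31995 = -29473 + √(-11 + 2*I*√3)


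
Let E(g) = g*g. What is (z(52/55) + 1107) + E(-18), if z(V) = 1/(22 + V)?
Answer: 1805977/1262 ≈ 1431.0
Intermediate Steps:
E(g) = g²
(z(52/55) + 1107) + E(-18) = (1/(22 + 52/55) + 1107) + (-18)² = (1/(22 + 52*(1/55)) + 1107) + 324 = (1/(22 + 52/55) + 1107) + 324 = (1/(1262/55) + 1107) + 324 = (55/1262 + 1107) + 324 = 1397089/1262 + 324 = 1805977/1262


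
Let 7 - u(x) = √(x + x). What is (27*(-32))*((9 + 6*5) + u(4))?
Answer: -39744 + 1728*√2 ≈ -37300.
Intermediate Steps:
u(x) = 7 - √2*√x (u(x) = 7 - √(x + x) = 7 - √(2*x) = 7 - √2*√x)
(27*(-32))*((9 + 6*5) + u(4)) = (27*(-32))*((9 + 6*5) + (7 - √2*√4)) = -864*((9 + 30) + (7 - 1*√2*2)) = -864*(39 + (7 - 2*√2)) = -864*(46 - 2*√2) = -39744 + 1728*√2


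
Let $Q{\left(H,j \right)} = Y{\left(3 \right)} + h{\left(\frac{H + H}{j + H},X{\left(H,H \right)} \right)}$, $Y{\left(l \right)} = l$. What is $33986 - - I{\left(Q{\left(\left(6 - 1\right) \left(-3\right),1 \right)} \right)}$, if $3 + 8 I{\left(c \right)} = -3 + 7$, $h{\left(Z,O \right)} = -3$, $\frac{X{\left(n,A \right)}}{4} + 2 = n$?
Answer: $\frac{271889}{8} \approx 33986.0$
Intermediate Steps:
$X{\left(n,A \right)} = -8 + 4 n$
$Q{\left(H,j \right)} = 0$ ($Q{\left(H,j \right)} = 3 - 3 = 0$)
$I{\left(c \right)} = \frac{1}{8}$ ($I{\left(c \right)} = - \frac{3}{8} + \frac{-3 + 7}{8} = - \frac{3}{8} + \frac{1}{8} \cdot 4 = - \frac{3}{8} + \frac{1}{2} = \frac{1}{8}$)
$33986 - - I{\left(Q{\left(\left(6 - 1\right) \left(-3\right),1 \right)} \right)} = 33986 - \left(-1\right) \frac{1}{8} = 33986 - - \frac{1}{8} = 33986 + \frac{1}{8} = \frac{271889}{8}$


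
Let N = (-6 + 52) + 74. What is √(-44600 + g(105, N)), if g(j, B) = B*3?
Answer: 4*I*√2765 ≈ 210.33*I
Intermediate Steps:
N = 120 (N = 46 + 74 = 120)
g(j, B) = 3*B
√(-44600 + g(105, N)) = √(-44600 + 3*120) = √(-44600 + 360) = √(-44240) = 4*I*√2765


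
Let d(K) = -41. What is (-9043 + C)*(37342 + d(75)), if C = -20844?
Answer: -1114814987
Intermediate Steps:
(-9043 + C)*(37342 + d(75)) = (-9043 - 20844)*(37342 - 41) = -29887*37301 = -1114814987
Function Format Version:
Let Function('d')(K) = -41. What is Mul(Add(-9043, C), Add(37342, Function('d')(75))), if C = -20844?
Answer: -1114814987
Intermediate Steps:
Mul(Add(-9043, C), Add(37342, Function('d')(75))) = Mul(Add(-9043, -20844), Add(37342, -41)) = Mul(-29887, 37301) = -1114814987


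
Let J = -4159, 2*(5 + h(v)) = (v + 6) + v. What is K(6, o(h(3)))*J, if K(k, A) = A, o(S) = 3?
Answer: -12477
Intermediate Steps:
h(v) = -2 + v (h(v) = -5 + ((v + 6) + v)/2 = -5 + ((6 + v) + v)/2 = -5 + (6 + 2*v)/2 = -5 + (3 + v) = -2 + v)
K(6, o(h(3)))*J = 3*(-4159) = -12477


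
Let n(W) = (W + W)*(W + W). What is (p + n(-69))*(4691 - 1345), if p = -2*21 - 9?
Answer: 63550578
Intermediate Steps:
p = -51 (p = -42 - 9 = -51)
n(W) = 4*W**2 (n(W) = (2*W)*(2*W) = 4*W**2)
(p + n(-69))*(4691 - 1345) = (-51 + 4*(-69)**2)*(4691 - 1345) = (-51 + 4*4761)*3346 = (-51 + 19044)*3346 = 18993*3346 = 63550578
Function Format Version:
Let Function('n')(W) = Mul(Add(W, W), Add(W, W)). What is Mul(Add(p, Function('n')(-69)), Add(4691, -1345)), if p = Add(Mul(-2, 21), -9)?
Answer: 63550578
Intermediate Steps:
p = -51 (p = Add(-42, -9) = -51)
Function('n')(W) = Mul(4, Pow(W, 2)) (Function('n')(W) = Mul(Mul(2, W), Mul(2, W)) = Mul(4, Pow(W, 2)))
Mul(Add(p, Function('n')(-69)), Add(4691, -1345)) = Mul(Add(-51, Mul(4, Pow(-69, 2))), Add(4691, -1345)) = Mul(Add(-51, Mul(4, 4761)), 3346) = Mul(Add(-51, 19044), 3346) = Mul(18993, 3346) = 63550578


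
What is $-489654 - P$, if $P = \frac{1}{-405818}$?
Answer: $- \frac{198710406971}{405818} \approx -4.8965 \cdot 10^{5}$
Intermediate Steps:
$P = - \frac{1}{405818} \approx -2.4642 \cdot 10^{-6}$
$-489654 - P = -489654 - - \frac{1}{405818} = -489654 + \frac{1}{405818} = - \frac{198710406971}{405818}$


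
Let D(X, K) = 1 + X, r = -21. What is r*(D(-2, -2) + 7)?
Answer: -126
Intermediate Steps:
r*(D(-2, -2) + 7) = -21*((1 - 2) + 7) = -21*(-1 + 7) = -21*6 = -126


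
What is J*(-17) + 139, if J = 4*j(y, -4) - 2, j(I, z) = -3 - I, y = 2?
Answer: 513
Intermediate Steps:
J = -22 (J = 4*(-3 - 1*2) - 2 = 4*(-3 - 2) - 2 = 4*(-5) - 2 = -20 - 2 = -22)
J*(-17) + 139 = -22*(-17) + 139 = 374 + 139 = 513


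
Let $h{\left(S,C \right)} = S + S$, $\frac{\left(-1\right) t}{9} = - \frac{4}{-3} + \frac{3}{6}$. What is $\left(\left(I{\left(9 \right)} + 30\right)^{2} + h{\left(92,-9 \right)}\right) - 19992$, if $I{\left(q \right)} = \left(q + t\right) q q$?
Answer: $\frac{1254793}{4} \approx 3.137 \cdot 10^{5}$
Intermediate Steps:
$t = - \frac{33}{2}$ ($t = - 9 \left(- \frac{4}{-3} + \frac{3}{6}\right) = - 9 \left(\left(-4\right) \left(- \frac{1}{3}\right) + 3 \cdot \frac{1}{6}\right) = - 9 \left(\frac{4}{3} + \frac{1}{2}\right) = \left(-9\right) \frac{11}{6} = - \frac{33}{2} \approx -16.5$)
$I{\left(q \right)} = q^{2} \left(- \frac{33}{2} + q\right)$ ($I{\left(q \right)} = \left(q - \frac{33}{2}\right) q q = \left(- \frac{33}{2} + q\right) q q = q \left(- \frac{33}{2} + q\right) q = q^{2} \left(- \frac{33}{2} + q\right)$)
$h{\left(S,C \right)} = 2 S$
$\left(\left(I{\left(9 \right)} + 30\right)^{2} + h{\left(92,-9 \right)}\right) - 19992 = \left(\left(9^{2} \left(- \frac{33}{2} + 9\right) + 30\right)^{2} + 2 \cdot 92\right) - 19992 = \left(\left(81 \left(- \frac{15}{2}\right) + 30\right)^{2} + 184\right) - 19992 = \left(\left(- \frac{1215}{2} + 30\right)^{2} + 184\right) - 19992 = \left(\left(- \frac{1155}{2}\right)^{2} + 184\right) - 19992 = \left(\frac{1334025}{4} + 184\right) - 19992 = \frac{1334761}{4} - 19992 = \frac{1254793}{4}$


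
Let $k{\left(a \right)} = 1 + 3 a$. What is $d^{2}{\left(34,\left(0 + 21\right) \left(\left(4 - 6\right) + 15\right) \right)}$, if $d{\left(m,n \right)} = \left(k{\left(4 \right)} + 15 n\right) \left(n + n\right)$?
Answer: $5030905449024$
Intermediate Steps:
$d{\left(m,n \right)} = 2 n \left(13 + 15 n\right)$ ($d{\left(m,n \right)} = \left(\left(1 + 3 \cdot 4\right) + 15 n\right) \left(n + n\right) = \left(\left(1 + 12\right) + 15 n\right) 2 n = \left(13 + 15 n\right) 2 n = 2 n \left(13 + 15 n\right)$)
$d^{2}{\left(34,\left(0 + 21\right) \left(\left(4 - 6\right) + 15\right) \right)} = \left(2 \left(0 + 21\right) \left(\left(4 - 6\right) + 15\right) \left(13 + 15 \left(0 + 21\right) \left(\left(4 - 6\right) + 15\right)\right)\right)^{2} = \left(2 \cdot 21 \left(-2 + 15\right) \left(13 + 15 \cdot 21 \left(-2 + 15\right)\right)\right)^{2} = \left(2 \cdot 21 \cdot 13 \left(13 + 15 \cdot 21 \cdot 13\right)\right)^{2} = \left(2 \cdot 273 \left(13 + 15 \cdot 273\right)\right)^{2} = \left(2 \cdot 273 \left(13 + 4095\right)\right)^{2} = \left(2 \cdot 273 \cdot 4108\right)^{2} = 2242968^{2} = 5030905449024$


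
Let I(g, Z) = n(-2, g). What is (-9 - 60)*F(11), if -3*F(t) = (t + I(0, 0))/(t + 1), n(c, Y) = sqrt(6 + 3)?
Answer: 161/6 ≈ 26.833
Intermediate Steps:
n(c, Y) = 3 (n(c, Y) = sqrt(9) = 3)
I(g, Z) = 3
F(t) = -(3 + t)/(3*(1 + t)) (F(t) = -(t + 3)/(3*(t + 1)) = -(3 + t)/(3*(1 + t)))
(-9 - 60)*F(11) = (-9 - 60)*((-3 - 1*11)/(3*(1 + 11))) = -23*(-3 - 11)/12 = -23*(-14)/12 = -69*(-7/18) = 161/6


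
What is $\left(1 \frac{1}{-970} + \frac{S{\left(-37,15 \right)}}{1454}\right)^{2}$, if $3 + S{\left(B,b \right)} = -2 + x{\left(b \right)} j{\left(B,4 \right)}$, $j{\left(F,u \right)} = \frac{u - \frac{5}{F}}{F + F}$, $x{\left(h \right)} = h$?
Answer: $\frac{94930940049001}{3728028105656448400} \approx 2.5464 \cdot 10^{-5}$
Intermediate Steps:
$j{\left(F,u \right)} = \frac{u - \frac{5}{F}}{2 F}$
$S{\left(B,b \right)} = -5 + \frac{b \left(-5 + 4 B\right)}{2 B^{2}}$ ($S{\left(B,b \right)} = -3 + \left(-2 + b \frac{-5 + B 4}{2 B^{2}}\right) = -3 + \left(-2 + b \frac{-5 + 4 B}{2 B^{2}}\right) = -3 - \left(2 - \frac{b \left(-5 + 4 B\right)}{2 B^{2}}\right) = -5 + \frac{b \left(-5 + 4 B\right)}{2 B^{2}}$)
$\left(1 \frac{1}{-970} + \frac{S{\left(-37,15 \right)}}{1454}\right)^{2} = \left(1 \frac{1}{-970} + \frac{-5 + 2 \cdot 15 \frac{1}{-37} - \frac{75}{2 \cdot 1369}}{1454}\right)^{2} = \left(1 \left(- \frac{1}{970}\right) + \left(-5 + 2 \cdot 15 \left(- \frac{1}{37}\right) - \frac{75}{2} \cdot \frac{1}{1369}\right) \frac{1}{1454}\right)^{2} = \left(- \frac{1}{970} + \left(-5 - \frac{30}{37} - \frac{75}{2738}\right) \frac{1}{1454}\right)^{2} = \left(- \frac{1}{970} - \frac{15985}{3981052}\right)^{2} = \left(- \frac{9743251}{1930810220}\right)^{2} = \frac{94930940049001}{3728028105656448400}$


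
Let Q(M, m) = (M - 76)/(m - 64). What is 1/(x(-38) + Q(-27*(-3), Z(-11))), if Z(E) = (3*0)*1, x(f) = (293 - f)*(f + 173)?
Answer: 64/2859835 ≈ 2.2379e-5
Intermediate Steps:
x(f) = (173 + f)*(293 - f) (x(f) = (293 - f)*(173 + f) = (173 + f)*(293 - f))
Z(E) = 0 (Z(E) = 0*1 = 0)
Q(M, m) = (-76 + M)/(-64 + m)
1/(x(-38) + Q(-27*(-3), Z(-11))) = 1/((50689 - 1*(-38)² + 120*(-38)) + (-76 - 27*(-3))/(-64 + 0)) = 1/((50689 - 1*1444 - 4560) + (-76 + 81)/(-64)) = 1/((50689 - 1444 - 4560) - 1/64*5) = 1/(44685 - 5/64) = 1/(2859835/64) = 64/2859835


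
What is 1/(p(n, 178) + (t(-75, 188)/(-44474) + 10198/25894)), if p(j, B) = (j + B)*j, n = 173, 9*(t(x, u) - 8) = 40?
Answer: 2591121951/157341717983708 ≈ 1.6468e-5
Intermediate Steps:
t(x, u) = 112/9 (t(x, u) = 8 + (1/9)*40 = 8 + 40/9 = 112/9)
p(j, B) = j*(B + j) (p(j, B) = (B + j)*j = j*(B + j))
1/(p(n, 178) + (t(-75, 188)/(-44474) + 10198/25894)) = 1/(173*(178 + 173) + ((112/9)/(-44474) + 10198/25894)) = 1/(173*351 + ((112/9)*(-1/44474) + 10198*(1/25894))) = 1/(60723 + (-56/200133 + 5099/12947)) = 1/(60723 + 1019753135/2591121951) = 1/(157341717983708/2591121951) = 2591121951/157341717983708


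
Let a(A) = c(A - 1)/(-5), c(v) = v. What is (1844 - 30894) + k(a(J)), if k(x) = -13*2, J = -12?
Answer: -29076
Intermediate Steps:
a(A) = 1/5 - A/5 (a(A) = (A - 1)/(-5) = (-1 + A)*(-1/5) = 1/5 - A/5)
k(x) = -26
(1844 - 30894) + k(a(J)) = (1844 - 30894) - 26 = -29050 - 26 = -29076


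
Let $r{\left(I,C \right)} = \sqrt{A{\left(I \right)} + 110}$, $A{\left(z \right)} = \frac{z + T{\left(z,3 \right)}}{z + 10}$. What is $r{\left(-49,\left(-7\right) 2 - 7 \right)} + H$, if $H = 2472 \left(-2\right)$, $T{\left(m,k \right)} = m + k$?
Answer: $-4944 + \frac{\sqrt{171015}}{39} \approx -4933.4$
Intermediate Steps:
$T{\left(m,k \right)} = k + m$
$A{\left(z \right)} = \frac{3 + 2 z}{10 + z}$ ($A{\left(z \right)} = \frac{z + \left(3 + z\right)}{z + 10} = \frac{3 + 2 z}{10 + z}$)
$r{\left(I,C \right)} = \sqrt{110 + \frac{3 + 2 I}{10 + I}}$ ($r{\left(I,C \right)} = \sqrt{\frac{3 + 2 I}{10 + I} + 110} = \sqrt{110 + \frac{3 + 2 I}{10 + I}}$)
$H = -4944$
$r{\left(-49,\left(-7\right) 2 - 7 \right)} + H = \sqrt{\frac{1103 + 112 \left(-49\right)}{10 - 49}} - 4944 = \sqrt{\frac{1103 - 5488}{-39}} - 4944 = \sqrt{\left(- \frac{1}{39}\right) \left(-4385\right)} - 4944 = \sqrt{\frac{4385}{39}} - 4944 = \frac{\sqrt{171015}}{39} - 4944 = -4944 + \frac{\sqrt{171015}}{39}$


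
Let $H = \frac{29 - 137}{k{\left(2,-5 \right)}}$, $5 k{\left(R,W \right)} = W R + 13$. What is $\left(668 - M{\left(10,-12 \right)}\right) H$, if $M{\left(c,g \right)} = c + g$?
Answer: $-120600$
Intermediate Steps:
$k{\left(R,W \right)} = \frac{13}{5} + \frac{R W}{5}$ ($k{\left(R,W \right)} = \frac{W R + 13}{5} = \frac{R W + 13}{5} = \frac{13 + R W}{5} = \frac{13}{5} + \frac{R W}{5}$)
$H = -180$ ($H = \frac{29 - 137}{\frac{13}{5} + \frac{1}{5} \cdot 2 \left(-5\right)} = \frac{29 - 137}{\frac{13}{5} - 2} = - \frac{108}{\frac{3}{5}} = \left(-108\right) \frac{5}{3} = -180$)
$\left(668 - M{\left(10,-12 \right)}\right) H = \left(668 - \left(10 - 12\right)\right) \left(-180\right) = \left(668 - -2\right) \left(-180\right) = \left(668 + 2\right) \left(-180\right) = 670 \left(-180\right) = -120600$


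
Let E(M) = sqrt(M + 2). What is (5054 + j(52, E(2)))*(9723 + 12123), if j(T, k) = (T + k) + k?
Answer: 111633060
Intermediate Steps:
E(M) = sqrt(2 + M)
j(T, k) = T + 2*k
(5054 + j(52, E(2)))*(9723 + 12123) = (5054 + (52 + 2*sqrt(2 + 2)))*(9723 + 12123) = (5054 + (52 + 2*sqrt(4)))*21846 = (5054 + (52 + 2*2))*21846 = (5054 + (52 + 4))*21846 = (5054 + 56)*21846 = 5110*21846 = 111633060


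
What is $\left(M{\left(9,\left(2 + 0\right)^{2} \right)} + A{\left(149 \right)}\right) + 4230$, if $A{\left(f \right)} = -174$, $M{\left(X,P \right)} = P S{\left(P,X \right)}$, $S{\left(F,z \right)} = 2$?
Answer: $4064$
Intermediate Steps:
$M{\left(X,P \right)} = 2 P$ ($M{\left(X,P \right)} = P 2 = 2 P$)
$\left(M{\left(9,\left(2 + 0\right)^{2} \right)} + A{\left(149 \right)}\right) + 4230 = \left(2 \left(2 + 0\right)^{2} - 174\right) + 4230 = \left(2 \cdot 2^{2} - 174\right) + 4230 = \left(2 \cdot 4 - 174\right) + 4230 = \left(8 - 174\right) + 4230 = -166 + 4230 = 4064$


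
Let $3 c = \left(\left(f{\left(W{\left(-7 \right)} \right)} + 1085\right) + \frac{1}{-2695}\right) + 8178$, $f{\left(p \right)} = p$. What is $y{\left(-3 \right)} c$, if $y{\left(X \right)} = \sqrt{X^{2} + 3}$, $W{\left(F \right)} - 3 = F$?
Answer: $\frac{16635336 \sqrt{3}}{2695} \approx 10691.0$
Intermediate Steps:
$W{\left(F \right)} = 3 + F$
$y{\left(X \right)} = \sqrt{3 + X^{2}}$
$c = \frac{8317668}{2695}$ ($c = \frac{\left(\left(\left(3 - 7\right) + 1085\right) + \frac{1}{-2695}\right) + 8178}{3} = \frac{\left(\left(-4 + 1085\right) - \frac{1}{2695}\right) + 8178}{3} = \frac{\left(1081 - \frac{1}{2695}\right) + 8178}{3} = \frac{\frac{2913294}{2695} + 8178}{3} = \frac{1}{3} \cdot \frac{24953004}{2695} = \frac{8317668}{2695} \approx 3086.3$)
$y{\left(-3 \right)} c = \sqrt{3 + \left(-3\right)^{2}} \cdot \frac{8317668}{2695} = \sqrt{3 + 9} \cdot \frac{8317668}{2695} = \sqrt{12} \cdot \frac{8317668}{2695} = 2 \sqrt{3} \cdot \frac{8317668}{2695} = \frac{16635336 \sqrt{3}}{2695}$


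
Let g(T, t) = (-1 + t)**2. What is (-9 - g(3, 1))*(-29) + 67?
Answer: 328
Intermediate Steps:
(-9 - g(3, 1))*(-29) + 67 = (-9 - (-1 + 1)**2)*(-29) + 67 = (-9 - 1*0**2)*(-29) + 67 = (-9 - 1*0)*(-29) + 67 = (-9 + 0)*(-29) + 67 = -9*(-29) + 67 = 261 + 67 = 328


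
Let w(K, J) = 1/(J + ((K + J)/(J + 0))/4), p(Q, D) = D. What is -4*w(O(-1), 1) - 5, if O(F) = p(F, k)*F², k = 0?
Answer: -41/5 ≈ -8.2000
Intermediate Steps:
O(F) = 0 (O(F) = 0*F² = 0)
w(K, J) = 1/(J + (J + K)/(4*J)) (w(K, J) = 1/(J + ((J + K)/J)*(¼)) = 1/(J + (J + K)/(4*J)))
-4*w(O(-1), 1) - 5 = -16/(1 + 0 + 4*1²) - 5 = -16/(1 + 0 + 4*1) - 5 = -16/(1 + 0 + 4) - 5 = -16/5 - 5 = -41/5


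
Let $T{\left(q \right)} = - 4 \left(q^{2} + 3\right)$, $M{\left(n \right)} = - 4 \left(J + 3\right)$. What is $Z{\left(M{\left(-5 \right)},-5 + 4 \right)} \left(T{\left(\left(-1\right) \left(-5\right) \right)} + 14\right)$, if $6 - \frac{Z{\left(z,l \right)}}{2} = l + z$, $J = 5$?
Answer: $-7644$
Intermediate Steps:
$M{\left(n \right)} = -32$ ($M{\left(n \right)} = - 4 \left(5 + 3\right) = \left(-4\right) 8 = -32$)
$Z{\left(z,l \right)} = 12 - 2 l - 2 z$ ($Z{\left(z,l \right)} = 12 - 2 \left(l + z\right) = 12 - \left(2 l + 2 z\right) = 12 - 2 l - 2 z$)
$T{\left(q \right)} = -12 - 4 q^{2}$ ($T{\left(q \right)} = - 4 \left(3 + q^{2}\right) = -12 - 4 q^{2}$)
$Z{\left(M{\left(-5 \right)},-5 + 4 \right)} \left(T{\left(\left(-1\right) \left(-5\right) \right)} + 14\right) = \left(12 - 2 \left(-5 + 4\right) - -64\right) \left(\left(-12 - 4 \left(\left(-1\right) \left(-5\right)\right)^{2}\right) + 14\right) = \left(12 - -2 + 64\right) \left(\left(-12 - 4 \cdot 5^{2}\right) + 14\right) = \left(12 + 2 + 64\right) \left(\left(-12 - 100\right) + 14\right) = 78 \left(\left(-12 - 100\right) + 14\right) = 78 \left(-112 + 14\right) = 78 \left(-98\right) = -7644$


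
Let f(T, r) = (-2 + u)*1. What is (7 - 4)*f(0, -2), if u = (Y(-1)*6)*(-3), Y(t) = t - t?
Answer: -6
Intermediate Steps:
Y(t) = 0
u = 0 (u = (0*6)*(-3) = 0*(-3) = 0)
f(T, r) = -2 (f(T, r) = (-2 + 0)*1 = -2*1 = -2)
(7 - 4)*f(0, -2) = (7 - 4)*(-2) = 3*(-2) = -6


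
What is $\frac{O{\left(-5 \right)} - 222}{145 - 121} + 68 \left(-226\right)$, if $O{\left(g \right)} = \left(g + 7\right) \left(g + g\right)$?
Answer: $- \frac{184537}{12} \approx -15378.0$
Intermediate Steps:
$O{\left(g \right)} = 2 g \left(7 + g\right)$ ($O{\left(g \right)} = \left(7 + g\right) 2 g = 2 g \left(7 + g\right)$)
$\frac{O{\left(-5 \right)} - 222}{145 - 121} + 68 \left(-226\right) = \frac{2 \left(-5\right) \left(7 - 5\right) - 222}{145 - 121} + 68 \left(-226\right) = \frac{2 \left(-5\right) 2 - 222}{24} - 15368 = \left(-20 - 222\right) \frac{1}{24} - 15368 = \left(-242\right) \frac{1}{24} - 15368 = - \frac{121}{12} - 15368 = - \frac{184537}{12}$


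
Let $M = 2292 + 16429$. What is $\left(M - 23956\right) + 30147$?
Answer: $24912$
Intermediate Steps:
$M = 18721$
$\left(M - 23956\right) + 30147 = \left(18721 - 23956\right) + 30147 = -5235 + 30147 = 24912$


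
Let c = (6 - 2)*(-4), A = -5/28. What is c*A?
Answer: 20/7 ≈ 2.8571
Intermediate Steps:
A = -5/28 (A = -5*1/28 = -5/28 ≈ -0.17857)
c = -16 (c = 4*(-4) = -16)
c*A = -16*(-5/28) = 20/7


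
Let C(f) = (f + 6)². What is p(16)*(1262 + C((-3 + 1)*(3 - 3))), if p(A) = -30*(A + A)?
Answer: -1246080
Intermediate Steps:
p(A) = -60*A
C(f) = (6 + f)²
p(16)*(1262 + C((-3 + 1)*(3 - 3))) = (-60*16)*(1262 + (6 + (-3 + 1)*(3 - 3))²) = -960*(1262 + (6 - 2*0)²) = -960*(1262 + (6 + 0)²) = -960*(1262 + 6²) = -960*(1262 + 36) = -960*1298 = -1246080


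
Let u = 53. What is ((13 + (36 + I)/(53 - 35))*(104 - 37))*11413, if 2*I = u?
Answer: 453449903/36 ≈ 1.2596e+7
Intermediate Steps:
I = 53/2 (I = (½)*53 = 53/2 ≈ 26.500)
((13 + (36 + I)/(53 - 35))*(104 - 37))*11413 = ((13 + (36 + 53/2)/(53 - 35))*(104 - 37))*11413 = ((13 + (125/2)/18)*67)*11413 = ((13 + (125/2)*(1/18))*67)*11413 = ((13 + 125/36)*67)*11413 = ((593/36)*67)*11413 = (39731/36)*11413 = 453449903/36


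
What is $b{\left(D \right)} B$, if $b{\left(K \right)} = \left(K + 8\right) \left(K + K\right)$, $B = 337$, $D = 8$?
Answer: $86272$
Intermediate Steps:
$b{\left(K \right)} = 2 K \left(8 + K\right)$ ($b{\left(K \right)} = \left(8 + K\right) 2 K = 2 K \left(8 + K\right)$)
$b{\left(D \right)} B = 2 \cdot 8 \left(8 + 8\right) 337 = 2 \cdot 8 \cdot 16 \cdot 337 = 256 \cdot 337 = 86272$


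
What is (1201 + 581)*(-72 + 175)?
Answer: 183546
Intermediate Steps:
(1201 + 581)*(-72 + 175) = 1782*103 = 183546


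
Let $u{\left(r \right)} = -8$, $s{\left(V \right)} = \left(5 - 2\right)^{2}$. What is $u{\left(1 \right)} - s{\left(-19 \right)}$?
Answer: $-17$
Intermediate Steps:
$s{\left(V \right)} = 9$ ($s{\left(V \right)} = 3^{2} = 9$)
$u{\left(1 \right)} - s{\left(-19 \right)} = -8 - 9 = -17$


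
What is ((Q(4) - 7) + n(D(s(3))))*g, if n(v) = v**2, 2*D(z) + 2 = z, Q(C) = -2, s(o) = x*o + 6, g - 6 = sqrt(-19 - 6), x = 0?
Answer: -30 - 25*I ≈ -30.0 - 25.0*I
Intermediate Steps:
g = 6 + 5*I (g = 6 + sqrt(-19 - 6) = 6 + sqrt(-25) = 6 + 5*I ≈ 6.0 + 5.0*I)
s(o) = 6 (s(o) = 0*o + 6 = 0 + 6 = 6)
D(z) = -1 + z/2
((Q(4) - 7) + n(D(s(3))))*g = ((-2 - 7) + (-1 + (1/2)*6)**2)*(6 + 5*I) = (-9 + (-1 + 3)**2)*(6 + 5*I) = (-9 + 2**2)*(6 + 5*I) = (-9 + 4)*(6 + 5*I) = -5*(6 + 5*I) = -30 - 25*I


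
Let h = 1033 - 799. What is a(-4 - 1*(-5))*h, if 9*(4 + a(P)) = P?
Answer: -910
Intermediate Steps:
a(P) = -4 + P/9
h = 234
a(-4 - 1*(-5))*h = (-4 + (-4 - 1*(-5))/9)*234 = (-4 + (-4 + 5)/9)*234 = (-4 + (⅑)*1)*234 = (-4 + ⅑)*234 = -35/9*234 = -910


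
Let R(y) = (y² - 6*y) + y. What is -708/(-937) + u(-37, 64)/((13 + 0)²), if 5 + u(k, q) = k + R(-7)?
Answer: 159006/158353 ≈ 1.0041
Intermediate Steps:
R(y) = y² - 5*y
u(k, q) = 79 + k (u(k, q) = -5 + (k - 7*(-5 - 7)) = -5 + (k - 7*(-12)) = -5 + (k + 84) = -5 + (84 + k) = 79 + k)
-708/(-937) + u(-37, 64)/((13 + 0)²) = -708/(-937) + (79 - 37)/((13 + 0)²) = -708*(-1/937) + 42/(13²) = 708/937 + 42/169 = 159006/158353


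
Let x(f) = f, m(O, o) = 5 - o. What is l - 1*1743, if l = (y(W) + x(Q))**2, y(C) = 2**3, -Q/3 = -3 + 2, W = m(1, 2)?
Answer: -1622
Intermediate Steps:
W = 3 (W = 5 - 1*2 = 5 - 2 = 3)
Q = 3 (Q = -3*(-3 + 2) = -3*(-1) = 3)
y(C) = 8
l = 121 (l = (8 + 3)**2 = 11**2 = 121)
l - 1*1743 = 121 - 1*1743 = 121 - 1743 = -1622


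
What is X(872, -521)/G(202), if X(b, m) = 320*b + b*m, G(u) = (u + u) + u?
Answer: -29212/101 ≈ -289.23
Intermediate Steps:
G(u) = 3*u (G(u) = 2*u + u = 3*u)
X(872, -521)/G(202) = (872*(320 - 521))/((3*202)) = (872*(-201))/606 = -175272*1/606 = -29212/101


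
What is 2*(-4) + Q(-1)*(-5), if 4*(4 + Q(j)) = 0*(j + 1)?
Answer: 12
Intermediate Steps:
Q(j) = -4 (Q(j) = -4 + (0*(j + 1))/4 = -4 + (0*(1 + j))/4 = -4 + (1/4)*0 = -4 + 0 = -4)
2*(-4) + Q(-1)*(-5) = 2*(-4) - 4*(-5) = -8 + 20 = 12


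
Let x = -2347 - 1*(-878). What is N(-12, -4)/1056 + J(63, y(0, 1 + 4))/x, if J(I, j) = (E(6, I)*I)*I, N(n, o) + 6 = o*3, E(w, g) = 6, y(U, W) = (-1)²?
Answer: -4195671/258544 ≈ -16.228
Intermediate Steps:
y(U, W) = 1
x = -1469 (x = -2347 + 878 = -1469)
N(n, o) = -6 + 3*o (N(n, o) = -6 + o*3 = -6 + 3*o)
J(I, j) = 6*I² (J(I, j) = (6*I)*I = 6*I²)
N(-12, -4)/1056 + J(63, y(0, 1 + 4))/x = (-6 + 3*(-4))/1056 + (6*63²)/(-1469) = (-6 - 12)*(1/1056) + (6*3969)*(-1/1469) = -18*1/1056 + 23814*(-1/1469) = -3/176 - 23814/1469 = -4195671/258544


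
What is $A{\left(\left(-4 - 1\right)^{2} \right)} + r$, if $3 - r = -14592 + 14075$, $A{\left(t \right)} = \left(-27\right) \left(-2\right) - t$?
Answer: $549$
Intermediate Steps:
$A{\left(t \right)} = 54 - t$
$r = 520$ ($r = 3 - \left(-14592 + 14075\right) = 3 - -517 = 3 + 517 = 520$)
$A{\left(\left(-4 - 1\right)^{2} \right)} + r = \left(54 - \left(-4 - 1\right)^{2}\right) + 520 = \left(54 - \left(-5\right)^{2}\right) + 520 = \left(54 - 25\right) + 520 = 29 + 520 = 549$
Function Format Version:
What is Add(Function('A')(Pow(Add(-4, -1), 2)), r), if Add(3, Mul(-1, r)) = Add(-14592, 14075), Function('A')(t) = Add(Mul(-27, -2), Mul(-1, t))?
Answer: 549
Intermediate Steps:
Function('A')(t) = Add(54, Mul(-1, t))
r = 520 (r = Add(3, Mul(-1, Add(-14592, 14075))) = Add(3, Mul(-1, -517)) = Add(3, 517) = 520)
Add(Function('A')(Pow(Add(-4, -1), 2)), r) = Add(Add(54, Mul(-1, Pow(Add(-4, -1), 2))), 520) = Add(Add(54, Mul(-1, Pow(-5, 2))), 520) = Add(Add(54, Mul(-1, 25)), 520) = Add(Add(54, -25), 520) = Add(29, 520) = 549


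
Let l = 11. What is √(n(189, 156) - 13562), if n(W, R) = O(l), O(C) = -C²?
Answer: I*√13683 ≈ 116.97*I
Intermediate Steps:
n(W, R) = -121 (n(W, R) = -1*11² = -1*121 = -121)
√(n(189, 156) - 13562) = √(-121 - 13562) = √(-13683) = I*√13683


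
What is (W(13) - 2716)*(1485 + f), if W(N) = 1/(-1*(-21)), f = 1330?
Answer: -160553525/21 ≈ -7.6454e+6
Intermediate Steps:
W(N) = 1/21
(W(13) - 2716)*(1485 + f) = (1/21 - 2716)*(1485 + 1330) = -57035/21*2815 = -160553525/21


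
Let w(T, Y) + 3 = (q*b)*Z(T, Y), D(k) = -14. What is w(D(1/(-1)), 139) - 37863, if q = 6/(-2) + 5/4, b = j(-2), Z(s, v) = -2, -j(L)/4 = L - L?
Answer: -37866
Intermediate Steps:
j(L) = 0 (j(L) = -4*(L - L) = -4*0 = 0)
b = 0
q = -7/4 (q = 6*(-½) + 5*(¼) = -3 + 5/4 = -7/4 ≈ -1.7500)
w(T, Y) = -3 (w(T, Y) = -3 - 7/4*0*(-2) = -3 + 0*(-2) = -3 + 0 = -3)
w(D(1/(-1)), 139) - 37863 = -3 - 37863 = -37866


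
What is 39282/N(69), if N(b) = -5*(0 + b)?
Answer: -13094/115 ≈ -113.86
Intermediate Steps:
N(b) = -5*b
39282/N(69) = 39282/((-5*69)) = 39282/(-345) = 39282*(-1/345) = -13094/115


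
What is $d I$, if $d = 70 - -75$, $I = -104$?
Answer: $-15080$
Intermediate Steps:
$d = 145$ ($d = 70 + 75 = 145$)
$d I = 145 \left(-104\right) = -15080$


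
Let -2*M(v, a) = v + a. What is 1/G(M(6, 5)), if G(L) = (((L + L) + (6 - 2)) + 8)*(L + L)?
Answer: -1/11 ≈ -0.090909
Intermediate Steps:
M(v, a) = -a/2 - v/2 (M(v, a) = -(v + a)/2 = -(a + v)/2 = -a/2 - v/2)
G(L) = 2*L*(12 + 2*L) (G(L) = ((2*L + 4) + 8)*(2*L) = ((4 + 2*L) + 8)*(2*L) = (12 + 2*L)*(2*L) = 2*L*(12 + 2*L))
1/G(M(6, 5)) = 1/(4*(-1/2*5 - 1/2*6)*(6 + (-1/2*5 - 1/2*6))) = 1/(4*(-5/2 - 3)*(6 + (-5/2 - 3))) = 1/(4*(-11/2)*(6 - 11/2)) = 1/(4*(-11/2)*(1/2)) = 1/(-11) = -1/11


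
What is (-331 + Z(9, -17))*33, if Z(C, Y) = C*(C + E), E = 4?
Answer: -7062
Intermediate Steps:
Z(C, Y) = C*(4 + C) (Z(C, Y) = C*(C + 4) = C*(4 + C))
(-331 + Z(9, -17))*33 = (-331 + 9*(4 + 9))*33 = (-331 + 9*13)*33 = (-331 + 117)*33 = -214*33 = -7062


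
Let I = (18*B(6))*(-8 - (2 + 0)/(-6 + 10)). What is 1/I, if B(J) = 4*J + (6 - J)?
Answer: -1/3672 ≈ -0.00027233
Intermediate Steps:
B(J) = 6 + 3*J
I = -3672 (I = (18*(6 + 3*6))*(-8 - (2 + 0)/(-6 + 10)) = (18*(6 + 18))*(-8 - 2/4) = (18*24)*(-8 - 2/4) = 432*(-8 - 1*½) = 432*(-8 - ½) = 432*(-17/2) = -3672)
1/I = 1/(-3672) = -1/3672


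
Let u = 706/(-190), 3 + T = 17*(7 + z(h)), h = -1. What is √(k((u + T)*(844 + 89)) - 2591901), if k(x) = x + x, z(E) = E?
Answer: I*√21787258485/95 ≈ 1553.7*I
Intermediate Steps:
T = 99 (T = -3 + 17*(7 - 1) = -3 + 17*6 = -3 + 102 = 99)
u = -353/95 (u = 706*(-1/190) = -353/95 ≈ -3.7158)
k(x) = 2*x
√(k((u + T)*(844 + 89)) - 2591901) = √(2*((-353/95 + 99)*(844 + 89)) - 2591901) = √(2*((9052/95)*933) - 2591901) = √(2*(8445516/95) - 2591901) = √(16891032/95 - 2591901) = √(-229339563/95) = I*√21787258485/95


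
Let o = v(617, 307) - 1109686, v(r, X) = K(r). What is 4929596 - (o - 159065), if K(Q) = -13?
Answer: 6198360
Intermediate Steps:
v(r, X) = -13
o = -1109699 (o = -13 - 1109686 = -1109699)
4929596 - (o - 159065) = 4929596 - (-1109699 - 159065) = 4929596 - 1*(-1268764) = 4929596 + 1268764 = 6198360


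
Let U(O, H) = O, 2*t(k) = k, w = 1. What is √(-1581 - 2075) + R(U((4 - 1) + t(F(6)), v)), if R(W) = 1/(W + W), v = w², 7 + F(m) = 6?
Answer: ⅕ + 2*I*√914 ≈ 0.2 + 60.465*I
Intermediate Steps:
F(m) = -1 (F(m) = -7 + 6 = -1)
t(k) = k/2
v = 1 (v = 1² = 1)
R(W) = 1/(2*W)
√(-1581 - 2075) + R(U((4 - 1) + t(F(6)), v)) = √(-1581 - 2075) + 1/(2*((4 - 1) + (½)*(-1))) = √(-3656) + 1/(2*(3 - ½)) = 2*I*√914 + 1/(2*(5/2)) = 2*I*√914 + (½)*(⅖) = 2*I*√914 + ⅕ = ⅕ + 2*I*√914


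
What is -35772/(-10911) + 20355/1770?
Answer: 107499/7274 ≈ 14.779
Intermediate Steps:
-35772/(-10911) + 20355/1770 = -35772*(-1/10911) + 20355*(1/1770) = 11924/3637 + 23/2 = 107499/7274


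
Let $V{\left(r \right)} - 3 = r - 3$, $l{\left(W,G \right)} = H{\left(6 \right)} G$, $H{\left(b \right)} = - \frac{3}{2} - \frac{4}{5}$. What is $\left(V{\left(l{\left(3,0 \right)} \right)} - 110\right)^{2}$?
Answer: $12100$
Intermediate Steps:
$H{\left(b \right)} = - \frac{23}{10}$ ($H{\left(b \right)} = \left(-3\right) \frac{1}{2} - \frac{4}{5} = - \frac{3}{2} - \frac{4}{5} = - \frac{23}{10}$)
$l{\left(W,G \right)} = - \frac{23 G}{10}$
$V{\left(r \right)} = r$ ($V{\left(r \right)} = 3 + \left(r - 3\right) = 3 + \left(-3 + r\right) = r$)
$\left(V{\left(l{\left(3,0 \right)} \right)} - 110\right)^{2} = \left(\left(- \frac{23}{10}\right) 0 - 110\right)^{2} = \left(0 - 110\right)^{2} = \left(-110\right)^{2} = 12100$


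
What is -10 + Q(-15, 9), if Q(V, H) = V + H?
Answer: -16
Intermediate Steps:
Q(V, H) = H + V
-10 + Q(-15, 9) = -10 + (9 - 15) = -10 - 6 = -16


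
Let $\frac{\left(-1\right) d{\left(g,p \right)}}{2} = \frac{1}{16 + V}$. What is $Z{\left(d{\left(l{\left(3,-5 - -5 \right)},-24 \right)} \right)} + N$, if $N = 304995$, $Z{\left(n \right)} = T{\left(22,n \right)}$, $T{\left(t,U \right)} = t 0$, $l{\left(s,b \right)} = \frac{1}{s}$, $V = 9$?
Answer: $304995$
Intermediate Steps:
$T{\left(t,U \right)} = 0$
$d{\left(g,p \right)} = - \frac{2}{25}$ ($d{\left(g,p \right)} = - \frac{2}{16 + 9} = - \frac{2}{25}$)
$Z{\left(n \right)} = 0$
$Z{\left(d{\left(l{\left(3,-5 - -5 \right)},-24 \right)} \right)} + N = 0 + 304995 = 304995$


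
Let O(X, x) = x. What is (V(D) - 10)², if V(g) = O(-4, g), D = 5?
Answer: 25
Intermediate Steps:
V(g) = g
(V(D) - 10)² = (5 - 10)² = (-5)² = 25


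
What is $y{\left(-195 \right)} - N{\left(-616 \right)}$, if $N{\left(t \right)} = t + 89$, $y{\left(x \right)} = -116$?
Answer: $411$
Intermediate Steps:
$N{\left(t \right)} = 89 + t$
$y{\left(-195 \right)} - N{\left(-616 \right)} = -116 - \left(89 - 616\right) = -116 - -527 = -116 + 527 = 411$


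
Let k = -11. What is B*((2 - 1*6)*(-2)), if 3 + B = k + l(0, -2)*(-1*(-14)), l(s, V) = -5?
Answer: -672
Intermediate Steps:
B = -84 (B = -3 + (-11 - (-5)*(-14)) = -3 + (-11 - 5*14) = -3 + (-11 - 70) = -3 - 81 = -84)
B*((2 - 1*6)*(-2)) = -84*(2 - 1*6)*(-2) = -84*(2 - 6)*(-2) = -(-336)*(-2) = -84*8 = -672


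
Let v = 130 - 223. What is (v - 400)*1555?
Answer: -766615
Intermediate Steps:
v = -93
(v - 400)*1555 = (-93 - 400)*1555 = -493*1555 = -766615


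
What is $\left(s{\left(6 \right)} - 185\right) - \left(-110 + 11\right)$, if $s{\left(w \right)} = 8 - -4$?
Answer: $-74$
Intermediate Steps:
$s{\left(w \right)} = 12$ ($s{\left(w \right)} = 8 + 4 = 12$)
$\left(s{\left(6 \right)} - 185\right) - \left(-110 + 11\right) = \left(12 - 185\right) - \left(-110 + 11\right) = -173 - -99 = -173 + 99 = -74$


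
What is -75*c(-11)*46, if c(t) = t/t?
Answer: -3450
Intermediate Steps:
c(t) = 1
-75*c(-11)*46 = -75*1*46 = -75*46 = -3450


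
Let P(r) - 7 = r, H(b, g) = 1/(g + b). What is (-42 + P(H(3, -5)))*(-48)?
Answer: 1704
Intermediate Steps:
H(b, g) = 1/(b + g)
P(r) = 7 + r
(-42 + P(H(3, -5)))*(-48) = (-42 + (7 + 1/(3 - 5)))*(-48) = (-42 + (7 + 1/(-2)))*(-48) = (-42 + (7 - ½))*(-48) = (-42 + 13/2)*(-48) = -71/2*(-48) = 1704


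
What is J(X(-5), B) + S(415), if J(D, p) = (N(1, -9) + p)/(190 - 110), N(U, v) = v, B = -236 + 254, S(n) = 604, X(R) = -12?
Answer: 48329/80 ≈ 604.11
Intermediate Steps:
B = 18
J(D, p) = -9/80 + p/80 (J(D, p) = (-9 + p)/(190 - 110) = (-9 + p)/80 = (-9 + p)*(1/80) = -9/80 + p/80)
J(X(-5), B) + S(415) = (-9/80 + (1/80)*18) + 604 = (-9/80 + 9/40) + 604 = 9/80 + 604 = 48329/80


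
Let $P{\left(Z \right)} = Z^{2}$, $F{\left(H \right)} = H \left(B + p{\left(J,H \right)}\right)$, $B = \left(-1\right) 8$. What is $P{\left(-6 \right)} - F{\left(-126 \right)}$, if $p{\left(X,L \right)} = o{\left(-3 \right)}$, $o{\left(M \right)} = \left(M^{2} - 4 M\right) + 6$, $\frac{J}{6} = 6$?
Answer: $2430$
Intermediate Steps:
$J = 36$ ($J = 6 \cdot 6 = 36$)
$o{\left(M \right)} = 6 + M^{2} - 4 M$
$p{\left(X,L \right)} = 27$ ($p{\left(X,L \right)} = 6 + \left(-3\right)^{2} - -12 = 6 + 9 + 12 = 27$)
$B = -8$
$F{\left(H \right)} = 19 H$ ($F{\left(H \right)} = H \left(-8 + 27\right) = H 19 = 19 H$)
$P{\left(-6 \right)} - F{\left(-126 \right)} = \left(-6\right)^{2} - 19 \left(-126\right) = 36 - -2394 = 36 + 2394 = 2430$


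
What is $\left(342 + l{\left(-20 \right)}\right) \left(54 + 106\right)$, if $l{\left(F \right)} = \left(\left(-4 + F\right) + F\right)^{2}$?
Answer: $364480$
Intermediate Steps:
$l{\left(F \right)} = \left(-4 + 2 F\right)^{2}$
$\left(342 + l{\left(-20 \right)}\right) \left(54 + 106\right) = \left(342 + 4 \left(-2 - 20\right)^{2}\right) \left(54 + 106\right) = \left(342 + 4 \left(-22\right)^{2}\right) 160 = \left(342 + 4 \cdot 484\right) 160 = \left(342 + 1936\right) 160 = 2278 \cdot 160 = 364480$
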